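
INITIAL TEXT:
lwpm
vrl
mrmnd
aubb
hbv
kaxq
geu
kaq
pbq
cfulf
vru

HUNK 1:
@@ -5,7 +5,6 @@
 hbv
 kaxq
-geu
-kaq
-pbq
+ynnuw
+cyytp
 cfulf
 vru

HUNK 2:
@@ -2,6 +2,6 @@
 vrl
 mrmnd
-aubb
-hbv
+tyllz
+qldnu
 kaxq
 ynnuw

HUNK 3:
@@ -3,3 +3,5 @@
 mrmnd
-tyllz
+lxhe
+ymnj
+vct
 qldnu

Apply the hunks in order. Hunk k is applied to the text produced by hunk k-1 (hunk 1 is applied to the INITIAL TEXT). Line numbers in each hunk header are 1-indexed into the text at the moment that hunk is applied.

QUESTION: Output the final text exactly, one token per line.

Answer: lwpm
vrl
mrmnd
lxhe
ymnj
vct
qldnu
kaxq
ynnuw
cyytp
cfulf
vru

Derivation:
Hunk 1: at line 5 remove [geu,kaq,pbq] add [ynnuw,cyytp] -> 10 lines: lwpm vrl mrmnd aubb hbv kaxq ynnuw cyytp cfulf vru
Hunk 2: at line 2 remove [aubb,hbv] add [tyllz,qldnu] -> 10 lines: lwpm vrl mrmnd tyllz qldnu kaxq ynnuw cyytp cfulf vru
Hunk 3: at line 3 remove [tyllz] add [lxhe,ymnj,vct] -> 12 lines: lwpm vrl mrmnd lxhe ymnj vct qldnu kaxq ynnuw cyytp cfulf vru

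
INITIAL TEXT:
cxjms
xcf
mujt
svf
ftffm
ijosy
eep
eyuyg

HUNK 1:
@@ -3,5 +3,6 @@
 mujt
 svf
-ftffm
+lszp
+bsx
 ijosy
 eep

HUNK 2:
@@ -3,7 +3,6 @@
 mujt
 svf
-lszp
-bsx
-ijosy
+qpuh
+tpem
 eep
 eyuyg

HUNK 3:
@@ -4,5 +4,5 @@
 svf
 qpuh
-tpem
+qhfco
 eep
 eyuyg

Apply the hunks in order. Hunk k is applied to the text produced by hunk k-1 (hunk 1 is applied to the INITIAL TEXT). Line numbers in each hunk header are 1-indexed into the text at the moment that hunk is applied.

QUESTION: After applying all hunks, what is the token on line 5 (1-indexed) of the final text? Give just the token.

Hunk 1: at line 3 remove [ftffm] add [lszp,bsx] -> 9 lines: cxjms xcf mujt svf lszp bsx ijosy eep eyuyg
Hunk 2: at line 3 remove [lszp,bsx,ijosy] add [qpuh,tpem] -> 8 lines: cxjms xcf mujt svf qpuh tpem eep eyuyg
Hunk 3: at line 4 remove [tpem] add [qhfco] -> 8 lines: cxjms xcf mujt svf qpuh qhfco eep eyuyg
Final line 5: qpuh

Answer: qpuh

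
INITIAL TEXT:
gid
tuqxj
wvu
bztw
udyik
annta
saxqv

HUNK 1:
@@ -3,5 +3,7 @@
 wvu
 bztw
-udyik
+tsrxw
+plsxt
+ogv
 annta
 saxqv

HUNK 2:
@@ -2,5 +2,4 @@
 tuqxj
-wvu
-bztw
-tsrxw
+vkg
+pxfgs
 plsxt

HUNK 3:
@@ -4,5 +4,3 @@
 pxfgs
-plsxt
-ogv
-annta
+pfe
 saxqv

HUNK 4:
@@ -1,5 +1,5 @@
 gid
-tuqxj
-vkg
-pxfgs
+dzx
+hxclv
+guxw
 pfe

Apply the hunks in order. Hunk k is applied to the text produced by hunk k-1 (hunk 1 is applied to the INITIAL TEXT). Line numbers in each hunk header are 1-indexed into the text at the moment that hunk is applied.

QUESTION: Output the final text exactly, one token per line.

Hunk 1: at line 3 remove [udyik] add [tsrxw,plsxt,ogv] -> 9 lines: gid tuqxj wvu bztw tsrxw plsxt ogv annta saxqv
Hunk 2: at line 2 remove [wvu,bztw,tsrxw] add [vkg,pxfgs] -> 8 lines: gid tuqxj vkg pxfgs plsxt ogv annta saxqv
Hunk 3: at line 4 remove [plsxt,ogv,annta] add [pfe] -> 6 lines: gid tuqxj vkg pxfgs pfe saxqv
Hunk 4: at line 1 remove [tuqxj,vkg,pxfgs] add [dzx,hxclv,guxw] -> 6 lines: gid dzx hxclv guxw pfe saxqv

Answer: gid
dzx
hxclv
guxw
pfe
saxqv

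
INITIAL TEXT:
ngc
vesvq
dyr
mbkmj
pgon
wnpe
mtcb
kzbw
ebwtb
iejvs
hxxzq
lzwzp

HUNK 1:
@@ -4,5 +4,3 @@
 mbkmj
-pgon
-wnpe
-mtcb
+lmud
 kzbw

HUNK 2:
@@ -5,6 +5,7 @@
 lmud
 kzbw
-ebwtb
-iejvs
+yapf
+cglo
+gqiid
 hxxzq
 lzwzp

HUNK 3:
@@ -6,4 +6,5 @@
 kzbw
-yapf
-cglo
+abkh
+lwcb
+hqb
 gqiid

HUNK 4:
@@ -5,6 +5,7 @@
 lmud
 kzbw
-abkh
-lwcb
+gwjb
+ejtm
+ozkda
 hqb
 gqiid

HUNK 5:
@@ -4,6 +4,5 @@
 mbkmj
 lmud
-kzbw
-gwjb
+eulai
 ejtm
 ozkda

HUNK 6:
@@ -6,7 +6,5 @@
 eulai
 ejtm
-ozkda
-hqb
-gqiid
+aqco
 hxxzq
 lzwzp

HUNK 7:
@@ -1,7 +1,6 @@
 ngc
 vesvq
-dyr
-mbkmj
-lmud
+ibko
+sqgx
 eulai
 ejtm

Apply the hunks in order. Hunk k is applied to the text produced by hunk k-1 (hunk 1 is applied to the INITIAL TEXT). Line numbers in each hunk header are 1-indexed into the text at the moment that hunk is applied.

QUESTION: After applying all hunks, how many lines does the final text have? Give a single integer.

Hunk 1: at line 4 remove [pgon,wnpe,mtcb] add [lmud] -> 10 lines: ngc vesvq dyr mbkmj lmud kzbw ebwtb iejvs hxxzq lzwzp
Hunk 2: at line 5 remove [ebwtb,iejvs] add [yapf,cglo,gqiid] -> 11 lines: ngc vesvq dyr mbkmj lmud kzbw yapf cglo gqiid hxxzq lzwzp
Hunk 3: at line 6 remove [yapf,cglo] add [abkh,lwcb,hqb] -> 12 lines: ngc vesvq dyr mbkmj lmud kzbw abkh lwcb hqb gqiid hxxzq lzwzp
Hunk 4: at line 5 remove [abkh,lwcb] add [gwjb,ejtm,ozkda] -> 13 lines: ngc vesvq dyr mbkmj lmud kzbw gwjb ejtm ozkda hqb gqiid hxxzq lzwzp
Hunk 5: at line 4 remove [kzbw,gwjb] add [eulai] -> 12 lines: ngc vesvq dyr mbkmj lmud eulai ejtm ozkda hqb gqiid hxxzq lzwzp
Hunk 6: at line 6 remove [ozkda,hqb,gqiid] add [aqco] -> 10 lines: ngc vesvq dyr mbkmj lmud eulai ejtm aqco hxxzq lzwzp
Hunk 7: at line 1 remove [dyr,mbkmj,lmud] add [ibko,sqgx] -> 9 lines: ngc vesvq ibko sqgx eulai ejtm aqco hxxzq lzwzp
Final line count: 9

Answer: 9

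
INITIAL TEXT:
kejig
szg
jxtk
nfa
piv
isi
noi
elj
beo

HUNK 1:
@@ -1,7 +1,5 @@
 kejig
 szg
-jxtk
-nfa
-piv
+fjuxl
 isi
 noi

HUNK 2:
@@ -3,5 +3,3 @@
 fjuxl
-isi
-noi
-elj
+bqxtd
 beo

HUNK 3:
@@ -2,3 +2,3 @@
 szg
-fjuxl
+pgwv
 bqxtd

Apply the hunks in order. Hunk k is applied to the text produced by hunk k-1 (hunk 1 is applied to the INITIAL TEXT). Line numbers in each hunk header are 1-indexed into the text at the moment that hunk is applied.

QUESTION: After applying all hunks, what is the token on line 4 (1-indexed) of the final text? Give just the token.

Answer: bqxtd

Derivation:
Hunk 1: at line 1 remove [jxtk,nfa,piv] add [fjuxl] -> 7 lines: kejig szg fjuxl isi noi elj beo
Hunk 2: at line 3 remove [isi,noi,elj] add [bqxtd] -> 5 lines: kejig szg fjuxl bqxtd beo
Hunk 3: at line 2 remove [fjuxl] add [pgwv] -> 5 lines: kejig szg pgwv bqxtd beo
Final line 4: bqxtd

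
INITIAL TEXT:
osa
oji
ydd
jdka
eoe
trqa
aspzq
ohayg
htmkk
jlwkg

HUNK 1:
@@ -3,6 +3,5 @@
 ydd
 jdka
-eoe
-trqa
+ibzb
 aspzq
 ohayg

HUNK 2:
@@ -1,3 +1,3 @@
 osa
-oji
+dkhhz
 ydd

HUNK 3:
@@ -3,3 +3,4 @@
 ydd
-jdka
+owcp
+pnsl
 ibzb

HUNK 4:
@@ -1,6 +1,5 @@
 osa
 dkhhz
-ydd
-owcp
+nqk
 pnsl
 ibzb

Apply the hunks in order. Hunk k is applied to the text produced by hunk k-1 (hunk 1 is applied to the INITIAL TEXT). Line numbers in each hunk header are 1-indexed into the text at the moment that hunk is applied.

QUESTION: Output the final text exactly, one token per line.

Hunk 1: at line 3 remove [eoe,trqa] add [ibzb] -> 9 lines: osa oji ydd jdka ibzb aspzq ohayg htmkk jlwkg
Hunk 2: at line 1 remove [oji] add [dkhhz] -> 9 lines: osa dkhhz ydd jdka ibzb aspzq ohayg htmkk jlwkg
Hunk 3: at line 3 remove [jdka] add [owcp,pnsl] -> 10 lines: osa dkhhz ydd owcp pnsl ibzb aspzq ohayg htmkk jlwkg
Hunk 4: at line 1 remove [ydd,owcp] add [nqk] -> 9 lines: osa dkhhz nqk pnsl ibzb aspzq ohayg htmkk jlwkg

Answer: osa
dkhhz
nqk
pnsl
ibzb
aspzq
ohayg
htmkk
jlwkg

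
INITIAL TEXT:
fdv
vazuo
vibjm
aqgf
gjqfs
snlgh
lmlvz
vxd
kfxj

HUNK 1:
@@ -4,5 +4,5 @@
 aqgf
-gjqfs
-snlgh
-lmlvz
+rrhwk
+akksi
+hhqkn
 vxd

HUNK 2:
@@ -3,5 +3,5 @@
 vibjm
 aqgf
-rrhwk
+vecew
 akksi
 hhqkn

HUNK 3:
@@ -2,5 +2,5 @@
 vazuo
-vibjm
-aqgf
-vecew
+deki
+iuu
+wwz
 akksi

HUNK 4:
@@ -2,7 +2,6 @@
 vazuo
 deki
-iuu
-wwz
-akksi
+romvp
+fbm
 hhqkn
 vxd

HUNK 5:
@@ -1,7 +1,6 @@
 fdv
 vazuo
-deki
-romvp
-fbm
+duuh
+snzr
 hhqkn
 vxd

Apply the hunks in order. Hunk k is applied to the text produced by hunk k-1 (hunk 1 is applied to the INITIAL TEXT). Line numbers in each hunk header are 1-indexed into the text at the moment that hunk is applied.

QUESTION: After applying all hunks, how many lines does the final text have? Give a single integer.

Hunk 1: at line 4 remove [gjqfs,snlgh,lmlvz] add [rrhwk,akksi,hhqkn] -> 9 lines: fdv vazuo vibjm aqgf rrhwk akksi hhqkn vxd kfxj
Hunk 2: at line 3 remove [rrhwk] add [vecew] -> 9 lines: fdv vazuo vibjm aqgf vecew akksi hhqkn vxd kfxj
Hunk 3: at line 2 remove [vibjm,aqgf,vecew] add [deki,iuu,wwz] -> 9 lines: fdv vazuo deki iuu wwz akksi hhqkn vxd kfxj
Hunk 4: at line 2 remove [iuu,wwz,akksi] add [romvp,fbm] -> 8 lines: fdv vazuo deki romvp fbm hhqkn vxd kfxj
Hunk 5: at line 1 remove [deki,romvp,fbm] add [duuh,snzr] -> 7 lines: fdv vazuo duuh snzr hhqkn vxd kfxj
Final line count: 7

Answer: 7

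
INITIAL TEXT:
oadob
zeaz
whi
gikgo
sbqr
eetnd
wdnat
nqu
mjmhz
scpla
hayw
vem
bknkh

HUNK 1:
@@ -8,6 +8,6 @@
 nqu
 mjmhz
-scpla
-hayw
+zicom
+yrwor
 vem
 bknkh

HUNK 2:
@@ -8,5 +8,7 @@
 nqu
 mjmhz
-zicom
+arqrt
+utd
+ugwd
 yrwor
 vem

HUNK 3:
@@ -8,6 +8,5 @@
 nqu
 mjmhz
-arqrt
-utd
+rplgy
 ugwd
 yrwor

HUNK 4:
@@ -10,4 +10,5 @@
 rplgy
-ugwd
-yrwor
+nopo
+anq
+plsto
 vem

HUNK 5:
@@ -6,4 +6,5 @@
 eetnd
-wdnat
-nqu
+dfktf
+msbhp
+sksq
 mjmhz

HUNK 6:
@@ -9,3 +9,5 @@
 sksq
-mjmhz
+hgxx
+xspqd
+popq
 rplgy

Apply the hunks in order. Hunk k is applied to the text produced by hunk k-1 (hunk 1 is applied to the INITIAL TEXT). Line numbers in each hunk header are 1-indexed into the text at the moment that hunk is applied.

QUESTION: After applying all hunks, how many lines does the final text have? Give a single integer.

Hunk 1: at line 8 remove [scpla,hayw] add [zicom,yrwor] -> 13 lines: oadob zeaz whi gikgo sbqr eetnd wdnat nqu mjmhz zicom yrwor vem bknkh
Hunk 2: at line 8 remove [zicom] add [arqrt,utd,ugwd] -> 15 lines: oadob zeaz whi gikgo sbqr eetnd wdnat nqu mjmhz arqrt utd ugwd yrwor vem bknkh
Hunk 3: at line 8 remove [arqrt,utd] add [rplgy] -> 14 lines: oadob zeaz whi gikgo sbqr eetnd wdnat nqu mjmhz rplgy ugwd yrwor vem bknkh
Hunk 4: at line 10 remove [ugwd,yrwor] add [nopo,anq,plsto] -> 15 lines: oadob zeaz whi gikgo sbqr eetnd wdnat nqu mjmhz rplgy nopo anq plsto vem bknkh
Hunk 5: at line 6 remove [wdnat,nqu] add [dfktf,msbhp,sksq] -> 16 lines: oadob zeaz whi gikgo sbqr eetnd dfktf msbhp sksq mjmhz rplgy nopo anq plsto vem bknkh
Hunk 6: at line 9 remove [mjmhz] add [hgxx,xspqd,popq] -> 18 lines: oadob zeaz whi gikgo sbqr eetnd dfktf msbhp sksq hgxx xspqd popq rplgy nopo anq plsto vem bknkh
Final line count: 18

Answer: 18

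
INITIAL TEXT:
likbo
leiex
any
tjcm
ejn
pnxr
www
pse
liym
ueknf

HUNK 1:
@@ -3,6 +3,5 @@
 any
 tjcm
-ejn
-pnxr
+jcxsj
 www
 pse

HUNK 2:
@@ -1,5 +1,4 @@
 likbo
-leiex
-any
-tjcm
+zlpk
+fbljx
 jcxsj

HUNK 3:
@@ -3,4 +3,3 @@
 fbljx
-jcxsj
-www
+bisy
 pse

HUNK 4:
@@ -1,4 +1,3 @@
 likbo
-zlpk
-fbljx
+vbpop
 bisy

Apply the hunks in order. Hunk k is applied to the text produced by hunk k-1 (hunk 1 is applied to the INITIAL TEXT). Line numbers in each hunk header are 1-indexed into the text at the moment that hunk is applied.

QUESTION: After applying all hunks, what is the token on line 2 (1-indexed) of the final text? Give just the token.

Hunk 1: at line 3 remove [ejn,pnxr] add [jcxsj] -> 9 lines: likbo leiex any tjcm jcxsj www pse liym ueknf
Hunk 2: at line 1 remove [leiex,any,tjcm] add [zlpk,fbljx] -> 8 lines: likbo zlpk fbljx jcxsj www pse liym ueknf
Hunk 3: at line 3 remove [jcxsj,www] add [bisy] -> 7 lines: likbo zlpk fbljx bisy pse liym ueknf
Hunk 4: at line 1 remove [zlpk,fbljx] add [vbpop] -> 6 lines: likbo vbpop bisy pse liym ueknf
Final line 2: vbpop

Answer: vbpop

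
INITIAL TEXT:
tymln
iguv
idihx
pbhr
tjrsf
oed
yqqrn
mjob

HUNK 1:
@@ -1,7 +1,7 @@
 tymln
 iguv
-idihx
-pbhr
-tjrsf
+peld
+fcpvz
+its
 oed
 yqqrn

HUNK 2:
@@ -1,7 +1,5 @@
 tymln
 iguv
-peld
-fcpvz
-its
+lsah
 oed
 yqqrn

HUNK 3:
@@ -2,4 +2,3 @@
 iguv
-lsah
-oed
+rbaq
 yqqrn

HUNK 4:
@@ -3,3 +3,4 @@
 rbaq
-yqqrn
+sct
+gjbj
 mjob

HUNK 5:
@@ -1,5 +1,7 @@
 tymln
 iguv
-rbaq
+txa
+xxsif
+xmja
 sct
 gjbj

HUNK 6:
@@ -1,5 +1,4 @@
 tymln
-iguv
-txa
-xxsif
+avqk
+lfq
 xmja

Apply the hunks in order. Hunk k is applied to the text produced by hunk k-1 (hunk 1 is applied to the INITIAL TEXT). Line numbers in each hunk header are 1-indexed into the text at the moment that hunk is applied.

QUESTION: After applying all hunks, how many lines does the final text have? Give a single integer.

Hunk 1: at line 1 remove [idihx,pbhr,tjrsf] add [peld,fcpvz,its] -> 8 lines: tymln iguv peld fcpvz its oed yqqrn mjob
Hunk 2: at line 1 remove [peld,fcpvz,its] add [lsah] -> 6 lines: tymln iguv lsah oed yqqrn mjob
Hunk 3: at line 2 remove [lsah,oed] add [rbaq] -> 5 lines: tymln iguv rbaq yqqrn mjob
Hunk 4: at line 3 remove [yqqrn] add [sct,gjbj] -> 6 lines: tymln iguv rbaq sct gjbj mjob
Hunk 5: at line 1 remove [rbaq] add [txa,xxsif,xmja] -> 8 lines: tymln iguv txa xxsif xmja sct gjbj mjob
Hunk 6: at line 1 remove [iguv,txa,xxsif] add [avqk,lfq] -> 7 lines: tymln avqk lfq xmja sct gjbj mjob
Final line count: 7

Answer: 7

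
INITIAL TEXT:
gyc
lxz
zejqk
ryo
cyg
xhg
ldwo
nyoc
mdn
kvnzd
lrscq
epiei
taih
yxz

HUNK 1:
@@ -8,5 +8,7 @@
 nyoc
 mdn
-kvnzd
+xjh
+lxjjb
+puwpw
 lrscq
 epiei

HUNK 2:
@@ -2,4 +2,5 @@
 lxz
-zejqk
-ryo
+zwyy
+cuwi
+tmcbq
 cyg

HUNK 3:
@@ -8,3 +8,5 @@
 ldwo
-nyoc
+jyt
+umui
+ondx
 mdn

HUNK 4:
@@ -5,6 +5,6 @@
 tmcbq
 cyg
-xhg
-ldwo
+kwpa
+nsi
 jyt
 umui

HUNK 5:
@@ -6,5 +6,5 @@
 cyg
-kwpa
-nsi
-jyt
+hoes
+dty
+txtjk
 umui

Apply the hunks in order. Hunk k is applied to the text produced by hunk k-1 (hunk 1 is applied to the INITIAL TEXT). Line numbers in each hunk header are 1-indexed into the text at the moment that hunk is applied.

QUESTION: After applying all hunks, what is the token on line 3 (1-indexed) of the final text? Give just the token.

Hunk 1: at line 8 remove [kvnzd] add [xjh,lxjjb,puwpw] -> 16 lines: gyc lxz zejqk ryo cyg xhg ldwo nyoc mdn xjh lxjjb puwpw lrscq epiei taih yxz
Hunk 2: at line 2 remove [zejqk,ryo] add [zwyy,cuwi,tmcbq] -> 17 lines: gyc lxz zwyy cuwi tmcbq cyg xhg ldwo nyoc mdn xjh lxjjb puwpw lrscq epiei taih yxz
Hunk 3: at line 8 remove [nyoc] add [jyt,umui,ondx] -> 19 lines: gyc lxz zwyy cuwi tmcbq cyg xhg ldwo jyt umui ondx mdn xjh lxjjb puwpw lrscq epiei taih yxz
Hunk 4: at line 5 remove [xhg,ldwo] add [kwpa,nsi] -> 19 lines: gyc lxz zwyy cuwi tmcbq cyg kwpa nsi jyt umui ondx mdn xjh lxjjb puwpw lrscq epiei taih yxz
Hunk 5: at line 6 remove [kwpa,nsi,jyt] add [hoes,dty,txtjk] -> 19 lines: gyc lxz zwyy cuwi tmcbq cyg hoes dty txtjk umui ondx mdn xjh lxjjb puwpw lrscq epiei taih yxz
Final line 3: zwyy

Answer: zwyy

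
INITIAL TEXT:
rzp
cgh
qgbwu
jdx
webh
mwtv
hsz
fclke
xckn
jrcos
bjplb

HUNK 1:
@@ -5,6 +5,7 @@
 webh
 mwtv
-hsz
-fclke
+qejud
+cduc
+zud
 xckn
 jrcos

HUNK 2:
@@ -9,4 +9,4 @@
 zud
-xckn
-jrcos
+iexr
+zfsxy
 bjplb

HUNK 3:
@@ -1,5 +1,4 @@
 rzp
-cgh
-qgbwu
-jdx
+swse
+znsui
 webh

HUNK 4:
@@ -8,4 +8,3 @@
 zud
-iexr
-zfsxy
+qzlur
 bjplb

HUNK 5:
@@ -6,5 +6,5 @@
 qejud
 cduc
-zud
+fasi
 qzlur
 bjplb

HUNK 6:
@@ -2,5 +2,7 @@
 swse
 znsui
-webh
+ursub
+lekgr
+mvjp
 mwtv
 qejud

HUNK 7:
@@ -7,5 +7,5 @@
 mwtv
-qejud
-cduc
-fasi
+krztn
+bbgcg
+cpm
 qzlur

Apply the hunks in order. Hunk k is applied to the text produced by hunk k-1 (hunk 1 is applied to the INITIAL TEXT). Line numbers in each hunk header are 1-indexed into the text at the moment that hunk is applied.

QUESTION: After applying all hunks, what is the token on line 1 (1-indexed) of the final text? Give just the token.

Answer: rzp

Derivation:
Hunk 1: at line 5 remove [hsz,fclke] add [qejud,cduc,zud] -> 12 lines: rzp cgh qgbwu jdx webh mwtv qejud cduc zud xckn jrcos bjplb
Hunk 2: at line 9 remove [xckn,jrcos] add [iexr,zfsxy] -> 12 lines: rzp cgh qgbwu jdx webh mwtv qejud cduc zud iexr zfsxy bjplb
Hunk 3: at line 1 remove [cgh,qgbwu,jdx] add [swse,znsui] -> 11 lines: rzp swse znsui webh mwtv qejud cduc zud iexr zfsxy bjplb
Hunk 4: at line 8 remove [iexr,zfsxy] add [qzlur] -> 10 lines: rzp swse znsui webh mwtv qejud cduc zud qzlur bjplb
Hunk 5: at line 6 remove [zud] add [fasi] -> 10 lines: rzp swse znsui webh mwtv qejud cduc fasi qzlur bjplb
Hunk 6: at line 2 remove [webh] add [ursub,lekgr,mvjp] -> 12 lines: rzp swse znsui ursub lekgr mvjp mwtv qejud cduc fasi qzlur bjplb
Hunk 7: at line 7 remove [qejud,cduc,fasi] add [krztn,bbgcg,cpm] -> 12 lines: rzp swse znsui ursub lekgr mvjp mwtv krztn bbgcg cpm qzlur bjplb
Final line 1: rzp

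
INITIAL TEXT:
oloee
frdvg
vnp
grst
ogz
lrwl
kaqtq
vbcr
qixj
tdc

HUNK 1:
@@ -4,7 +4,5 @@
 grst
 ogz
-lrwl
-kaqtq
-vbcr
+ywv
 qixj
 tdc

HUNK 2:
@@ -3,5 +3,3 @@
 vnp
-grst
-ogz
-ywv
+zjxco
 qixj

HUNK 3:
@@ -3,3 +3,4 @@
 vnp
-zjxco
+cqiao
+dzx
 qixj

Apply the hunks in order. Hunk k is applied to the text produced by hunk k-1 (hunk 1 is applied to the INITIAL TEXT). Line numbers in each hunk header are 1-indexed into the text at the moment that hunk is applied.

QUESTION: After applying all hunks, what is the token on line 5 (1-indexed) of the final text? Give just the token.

Answer: dzx

Derivation:
Hunk 1: at line 4 remove [lrwl,kaqtq,vbcr] add [ywv] -> 8 lines: oloee frdvg vnp grst ogz ywv qixj tdc
Hunk 2: at line 3 remove [grst,ogz,ywv] add [zjxco] -> 6 lines: oloee frdvg vnp zjxco qixj tdc
Hunk 3: at line 3 remove [zjxco] add [cqiao,dzx] -> 7 lines: oloee frdvg vnp cqiao dzx qixj tdc
Final line 5: dzx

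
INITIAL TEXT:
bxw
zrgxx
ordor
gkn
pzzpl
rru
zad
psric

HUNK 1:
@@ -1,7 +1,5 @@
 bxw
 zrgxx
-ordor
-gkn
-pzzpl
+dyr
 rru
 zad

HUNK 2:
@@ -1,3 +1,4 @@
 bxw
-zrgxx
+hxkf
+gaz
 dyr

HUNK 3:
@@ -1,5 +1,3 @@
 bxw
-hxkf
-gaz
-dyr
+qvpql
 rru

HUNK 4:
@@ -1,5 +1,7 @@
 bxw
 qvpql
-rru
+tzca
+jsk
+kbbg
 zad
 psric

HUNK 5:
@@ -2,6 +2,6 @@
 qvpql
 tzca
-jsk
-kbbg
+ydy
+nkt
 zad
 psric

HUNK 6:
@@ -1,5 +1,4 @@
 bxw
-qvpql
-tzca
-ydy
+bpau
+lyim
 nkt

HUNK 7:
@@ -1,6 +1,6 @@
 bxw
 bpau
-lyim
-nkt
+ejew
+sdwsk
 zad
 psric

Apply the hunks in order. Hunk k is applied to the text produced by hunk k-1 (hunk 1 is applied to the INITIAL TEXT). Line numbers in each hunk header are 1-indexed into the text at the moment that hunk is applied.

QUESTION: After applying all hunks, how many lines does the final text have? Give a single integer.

Answer: 6

Derivation:
Hunk 1: at line 1 remove [ordor,gkn,pzzpl] add [dyr] -> 6 lines: bxw zrgxx dyr rru zad psric
Hunk 2: at line 1 remove [zrgxx] add [hxkf,gaz] -> 7 lines: bxw hxkf gaz dyr rru zad psric
Hunk 3: at line 1 remove [hxkf,gaz,dyr] add [qvpql] -> 5 lines: bxw qvpql rru zad psric
Hunk 4: at line 1 remove [rru] add [tzca,jsk,kbbg] -> 7 lines: bxw qvpql tzca jsk kbbg zad psric
Hunk 5: at line 2 remove [jsk,kbbg] add [ydy,nkt] -> 7 lines: bxw qvpql tzca ydy nkt zad psric
Hunk 6: at line 1 remove [qvpql,tzca,ydy] add [bpau,lyim] -> 6 lines: bxw bpau lyim nkt zad psric
Hunk 7: at line 1 remove [lyim,nkt] add [ejew,sdwsk] -> 6 lines: bxw bpau ejew sdwsk zad psric
Final line count: 6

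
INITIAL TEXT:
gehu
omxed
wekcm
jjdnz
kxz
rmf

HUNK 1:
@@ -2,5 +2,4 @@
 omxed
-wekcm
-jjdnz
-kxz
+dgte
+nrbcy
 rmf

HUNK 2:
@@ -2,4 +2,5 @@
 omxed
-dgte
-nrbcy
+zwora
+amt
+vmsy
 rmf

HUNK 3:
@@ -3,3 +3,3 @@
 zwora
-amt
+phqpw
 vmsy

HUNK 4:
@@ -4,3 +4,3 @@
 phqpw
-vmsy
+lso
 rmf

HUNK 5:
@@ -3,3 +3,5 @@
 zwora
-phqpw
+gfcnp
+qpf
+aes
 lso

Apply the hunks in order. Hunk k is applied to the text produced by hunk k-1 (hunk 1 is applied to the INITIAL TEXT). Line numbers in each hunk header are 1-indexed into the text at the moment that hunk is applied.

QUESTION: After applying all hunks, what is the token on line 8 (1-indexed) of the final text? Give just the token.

Answer: rmf

Derivation:
Hunk 1: at line 2 remove [wekcm,jjdnz,kxz] add [dgte,nrbcy] -> 5 lines: gehu omxed dgte nrbcy rmf
Hunk 2: at line 2 remove [dgte,nrbcy] add [zwora,amt,vmsy] -> 6 lines: gehu omxed zwora amt vmsy rmf
Hunk 3: at line 3 remove [amt] add [phqpw] -> 6 lines: gehu omxed zwora phqpw vmsy rmf
Hunk 4: at line 4 remove [vmsy] add [lso] -> 6 lines: gehu omxed zwora phqpw lso rmf
Hunk 5: at line 3 remove [phqpw] add [gfcnp,qpf,aes] -> 8 lines: gehu omxed zwora gfcnp qpf aes lso rmf
Final line 8: rmf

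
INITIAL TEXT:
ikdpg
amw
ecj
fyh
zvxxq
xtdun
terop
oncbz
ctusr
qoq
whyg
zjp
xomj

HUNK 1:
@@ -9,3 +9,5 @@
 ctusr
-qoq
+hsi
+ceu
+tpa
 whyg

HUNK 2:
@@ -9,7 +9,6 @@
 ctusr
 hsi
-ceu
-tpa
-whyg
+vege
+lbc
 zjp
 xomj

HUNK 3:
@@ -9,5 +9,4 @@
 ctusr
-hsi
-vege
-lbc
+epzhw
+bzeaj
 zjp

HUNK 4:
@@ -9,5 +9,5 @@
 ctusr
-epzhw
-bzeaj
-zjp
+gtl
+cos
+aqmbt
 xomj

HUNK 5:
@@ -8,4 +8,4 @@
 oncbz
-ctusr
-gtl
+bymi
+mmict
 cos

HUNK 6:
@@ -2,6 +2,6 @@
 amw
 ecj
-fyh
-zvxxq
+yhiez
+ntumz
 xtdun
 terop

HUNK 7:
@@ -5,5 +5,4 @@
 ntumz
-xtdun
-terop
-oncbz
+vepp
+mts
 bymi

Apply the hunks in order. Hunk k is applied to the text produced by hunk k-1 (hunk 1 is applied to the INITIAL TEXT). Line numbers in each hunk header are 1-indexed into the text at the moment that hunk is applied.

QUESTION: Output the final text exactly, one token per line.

Answer: ikdpg
amw
ecj
yhiez
ntumz
vepp
mts
bymi
mmict
cos
aqmbt
xomj

Derivation:
Hunk 1: at line 9 remove [qoq] add [hsi,ceu,tpa] -> 15 lines: ikdpg amw ecj fyh zvxxq xtdun terop oncbz ctusr hsi ceu tpa whyg zjp xomj
Hunk 2: at line 9 remove [ceu,tpa,whyg] add [vege,lbc] -> 14 lines: ikdpg amw ecj fyh zvxxq xtdun terop oncbz ctusr hsi vege lbc zjp xomj
Hunk 3: at line 9 remove [hsi,vege,lbc] add [epzhw,bzeaj] -> 13 lines: ikdpg amw ecj fyh zvxxq xtdun terop oncbz ctusr epzhw bzeaj zjp xomj
Hunk 4: at line 9 remove [epzhw,bzeaj,zjp] add [gtl,cos,aqmbt] -> 13 lines: ikdpg amw ecj fyh zvxxq xtdun terop oncbz ctusr gtl cos aqmbt xomj
Hunk 5: at line 8 remove [ctusr,gtl] add [bymi,mmict] -> 13 lines: ikdpg amw ecj fyh zvxxq xtdun terop oncbz bymi mmict cos aqmbt xomj
Hunk 6: at line 2 remove [fyh,zvxxq] add [yhiez,ntumz] -> 13 lines: ikdpg amw ecj yhiez ntumz xtdun terop oncbz bymi mmict cos aqmbt xomj
Hunk 7: at line 5 remove [xtdun,terop,oncbz] add [vepp,mts] -> 12 lines: ikdpg amw ecj yhiez ntumz vepp mts bymi mmict cos aqmbt xomj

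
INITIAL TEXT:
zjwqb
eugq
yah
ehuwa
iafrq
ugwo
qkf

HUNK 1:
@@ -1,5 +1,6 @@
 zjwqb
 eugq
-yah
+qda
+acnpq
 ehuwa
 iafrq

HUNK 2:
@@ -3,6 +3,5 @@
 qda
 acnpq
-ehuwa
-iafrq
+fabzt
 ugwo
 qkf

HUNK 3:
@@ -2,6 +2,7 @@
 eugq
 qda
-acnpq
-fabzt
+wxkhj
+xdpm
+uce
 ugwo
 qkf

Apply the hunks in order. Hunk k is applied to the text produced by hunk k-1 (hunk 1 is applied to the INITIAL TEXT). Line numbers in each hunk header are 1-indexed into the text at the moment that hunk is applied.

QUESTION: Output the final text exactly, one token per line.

Answer: zjwqb
eugq
qda
wxkhj
xdpm
uce
ugwo
qkf

Derivation:
Hunk 1: at line 1 remove [yah] add [qda,acnpq] -> 8 lines: zjwqb eugq qda acnpq ehuwa iafrq ugwo qkf
Hunk 2: at line 3 remove [ehuwa,iafrq] add [fabzt] -> 7 lines: zjwqb eugq qda acnpq fabzt ugwo qkf
Hunk 3: at line 2 remove [acnpq,fabzt] add [wxkhj,xdpm,uce] -> 8 lines: zjwqb eugq qda wxkhj xdpm uce ugwo qkf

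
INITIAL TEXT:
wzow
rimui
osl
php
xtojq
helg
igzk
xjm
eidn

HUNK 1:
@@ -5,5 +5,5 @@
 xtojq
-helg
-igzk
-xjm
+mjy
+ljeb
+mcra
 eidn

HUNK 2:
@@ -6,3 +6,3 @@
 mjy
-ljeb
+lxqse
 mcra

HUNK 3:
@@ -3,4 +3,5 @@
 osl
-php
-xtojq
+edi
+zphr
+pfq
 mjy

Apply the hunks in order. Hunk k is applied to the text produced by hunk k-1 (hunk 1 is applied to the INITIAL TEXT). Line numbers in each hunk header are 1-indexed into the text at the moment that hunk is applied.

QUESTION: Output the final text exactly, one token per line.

Hunk 1: at line 5 remove [helg,igzk,xjm] add [mjy,ljeb,mcra] -> 9 lines: wzow rimui osl php xtojq mjy ljeb mcra eidn
Hunk 2: at line 6 remove [ljeb] add [lxqse] -> 9 lines: wzow rimui osl php xtojq mjy lxqse mcra eidn
Hunk 3: at line 3 remove [php,xtojq] add [edi,zphr,pfq] -> 10 lines: wzow rimui osl edi zphr pfq mjy lxqse mcra eidn

Answer: wzow
rimui
osl
edi
zphr
pfq
mjy
lxqse
mcra
eidn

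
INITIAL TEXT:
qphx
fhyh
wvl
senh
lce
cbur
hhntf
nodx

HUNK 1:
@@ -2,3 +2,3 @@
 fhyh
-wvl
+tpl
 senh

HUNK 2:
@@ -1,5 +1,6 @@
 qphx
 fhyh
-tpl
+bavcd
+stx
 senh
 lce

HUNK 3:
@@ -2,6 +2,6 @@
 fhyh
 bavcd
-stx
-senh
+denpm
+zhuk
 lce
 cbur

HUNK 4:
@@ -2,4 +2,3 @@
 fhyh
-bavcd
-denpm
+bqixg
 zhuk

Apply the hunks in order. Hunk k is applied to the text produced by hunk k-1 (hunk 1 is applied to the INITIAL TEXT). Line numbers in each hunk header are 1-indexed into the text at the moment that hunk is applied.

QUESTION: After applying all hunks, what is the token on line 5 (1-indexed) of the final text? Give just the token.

Answer: lce

Derivation:
Hunk 1: at line 2 remove [wvl] add [tpl] -> 8 lines: qphx fhyh tpl senh lce cbur hhntf nodx
Hunk 2: at line 1 remove [tpl] add [bavcd,stx] -> 9 lines: qphx fhyh bavcd stx senh lce cbur hhntf nodx
Hunk 3: at line 2 remove [stx,senh] add [denpm,zhuk] -> 9 lines: qphx fhyh bavcd denpm zhuk lce cbur hhntf nodx
Hunk 4: at line 2 remove [bavcd,denpm] add [bqixg] -> 8 lines: qphx fhyh bqixg zhuk lce cbur hhntf nodx
Final line 5: lce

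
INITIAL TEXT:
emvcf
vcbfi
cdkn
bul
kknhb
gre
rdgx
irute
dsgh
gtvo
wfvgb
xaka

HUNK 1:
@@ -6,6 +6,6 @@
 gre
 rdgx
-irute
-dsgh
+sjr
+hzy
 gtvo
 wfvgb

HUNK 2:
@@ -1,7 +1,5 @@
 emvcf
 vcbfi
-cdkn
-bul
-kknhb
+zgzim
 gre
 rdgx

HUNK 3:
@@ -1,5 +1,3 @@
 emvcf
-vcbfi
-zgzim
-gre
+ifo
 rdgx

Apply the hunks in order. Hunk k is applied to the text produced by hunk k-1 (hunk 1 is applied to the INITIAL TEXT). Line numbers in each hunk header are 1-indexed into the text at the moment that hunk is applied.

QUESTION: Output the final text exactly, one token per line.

Hunk 1: at line 6 remove [irute,dsgh] add [sjr,hzy] -> 12 lines: emvcf vcbfi cdkn bul kknhb gre rdgx sjr hzy gtvo wfvgb xaka
Hunk 2: at line 1 remove [cdkn,bul,kknhb] add [zgzim] -> 10 lines: emvcf vcbfi zgzim gre rdgx sjr hzy gtvo wfvgb xaka
Hunk 3: at line 1 remove [vcbfi,zgzim,gre] add [ifo] -> 8 lines: emvcf ifo rdgx sjr hzy gtvo wfvgb xaka

Answer: emvcf
ifo
rdgx
sjr
hzy
gtvo
wfvgb
xaka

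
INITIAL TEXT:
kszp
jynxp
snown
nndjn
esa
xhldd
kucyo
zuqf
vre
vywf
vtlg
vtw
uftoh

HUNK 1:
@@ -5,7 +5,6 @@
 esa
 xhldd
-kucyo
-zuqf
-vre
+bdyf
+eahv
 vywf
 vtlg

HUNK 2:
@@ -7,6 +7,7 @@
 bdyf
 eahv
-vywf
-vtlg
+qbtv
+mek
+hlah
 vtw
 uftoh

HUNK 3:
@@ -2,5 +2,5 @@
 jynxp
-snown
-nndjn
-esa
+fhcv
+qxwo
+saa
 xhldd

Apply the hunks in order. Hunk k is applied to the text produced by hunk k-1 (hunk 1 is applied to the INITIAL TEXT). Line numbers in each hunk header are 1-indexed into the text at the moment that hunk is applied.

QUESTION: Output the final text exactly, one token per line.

Hunk 1: at line 5 remove [kucyo,zuqf,vre] add [bdyf,eahv] -> 12 lines: kszp jynxp snown nndjn esa xhldd bdyf eahv vywf vtlg vtw uftoh
Hunk 2: at line 7 remove [vywf,vtlg] add [qbtv,mek,hlah] -> 13 lines: kszp jynxp snown nndjn esa xhldd bdyf eahv qbtv mek hlah vtw uftoh
Hunk 3: at line 2 remove [snown,nndjn,esa] add [fhcv,qxwo,saa] -> 13 lines: kszp jynxp fhcv qxwo saa xhldd bdyf eahv qbtv mek hlah vtw uftoh

Answer: kszp
jynxp
fhcv
qxwo
saa
xhldd
bdyf
eahv
qbtv
mek
hlah
vtw
uftoh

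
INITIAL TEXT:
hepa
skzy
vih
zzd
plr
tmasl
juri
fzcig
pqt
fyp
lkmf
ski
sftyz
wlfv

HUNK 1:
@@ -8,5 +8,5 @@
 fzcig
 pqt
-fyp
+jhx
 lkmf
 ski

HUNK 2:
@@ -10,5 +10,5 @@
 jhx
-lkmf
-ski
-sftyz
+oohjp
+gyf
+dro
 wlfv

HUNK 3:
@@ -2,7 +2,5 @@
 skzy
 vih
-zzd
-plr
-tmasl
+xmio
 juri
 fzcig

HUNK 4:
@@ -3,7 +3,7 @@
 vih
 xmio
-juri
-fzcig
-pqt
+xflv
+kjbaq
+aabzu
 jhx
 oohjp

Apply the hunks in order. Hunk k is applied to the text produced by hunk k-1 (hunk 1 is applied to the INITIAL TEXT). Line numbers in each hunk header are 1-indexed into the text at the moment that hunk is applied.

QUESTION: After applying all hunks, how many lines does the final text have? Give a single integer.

Hunk 1: at line 8 remove [fyp] add [jhx] -> 14 lines: hepa skzy vih zzd plr tmasl juri fzcig pqt jhx lkmf ski sftyz wlfv
Hunk 2: at line 10 remove [lkmf,ski,sftyz] add [oohjp,gyf,dro] -> 14 lines: hepa skzy vih zzd plr tmasl juri fzcig pqt jhx oohjp gyf dro wlfv
Hunk 3: at line 2 remove [zzd,plr,tmasl] add [xmio] -> 12 lines: hepa skzy vih xmio juri fzcig pqt jhx oohjp gyf dro wlfv
Hunk 4: at line 3 remove [juri,fzcig,pqt] add [xflv,kjbaq,aabzu] -> 12 lines: hepa skzy vih xmio xflv kjbaq aabzu jhx oohjp gyf dro wlfv
Final line count: 12

Answer: 12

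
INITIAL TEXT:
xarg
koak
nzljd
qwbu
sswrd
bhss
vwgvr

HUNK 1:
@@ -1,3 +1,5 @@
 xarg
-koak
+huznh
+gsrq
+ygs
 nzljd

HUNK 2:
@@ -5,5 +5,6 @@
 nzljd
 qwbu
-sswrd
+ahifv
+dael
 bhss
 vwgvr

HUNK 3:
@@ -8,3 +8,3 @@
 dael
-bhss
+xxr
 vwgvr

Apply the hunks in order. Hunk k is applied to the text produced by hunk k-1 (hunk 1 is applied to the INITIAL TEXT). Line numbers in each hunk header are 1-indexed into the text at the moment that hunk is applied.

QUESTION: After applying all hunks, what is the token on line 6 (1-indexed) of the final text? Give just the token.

Answer: qwbu

Derivation:
Hunk 1: at line 1 remove [koak] add [huznh,gsrq,ygs] -> 9 lines: xarg huznh gsrq ygs nzljd qwbu sswrd bhss vwgvr
Hunk 2: at line 5 remove [sswrd] add [ahifv,dael] -> 10 lines: xarg huznh gsrq ygs nzljd qwbu ahifv dael bhss vwgvr
Hunk 3: at line 8 remove [bhss] add [xxr] -> 10 lines: xarg huznh gsrq ygs nzljd qwbu ahifv dael xxr vwgvr
Final line 6: qwbu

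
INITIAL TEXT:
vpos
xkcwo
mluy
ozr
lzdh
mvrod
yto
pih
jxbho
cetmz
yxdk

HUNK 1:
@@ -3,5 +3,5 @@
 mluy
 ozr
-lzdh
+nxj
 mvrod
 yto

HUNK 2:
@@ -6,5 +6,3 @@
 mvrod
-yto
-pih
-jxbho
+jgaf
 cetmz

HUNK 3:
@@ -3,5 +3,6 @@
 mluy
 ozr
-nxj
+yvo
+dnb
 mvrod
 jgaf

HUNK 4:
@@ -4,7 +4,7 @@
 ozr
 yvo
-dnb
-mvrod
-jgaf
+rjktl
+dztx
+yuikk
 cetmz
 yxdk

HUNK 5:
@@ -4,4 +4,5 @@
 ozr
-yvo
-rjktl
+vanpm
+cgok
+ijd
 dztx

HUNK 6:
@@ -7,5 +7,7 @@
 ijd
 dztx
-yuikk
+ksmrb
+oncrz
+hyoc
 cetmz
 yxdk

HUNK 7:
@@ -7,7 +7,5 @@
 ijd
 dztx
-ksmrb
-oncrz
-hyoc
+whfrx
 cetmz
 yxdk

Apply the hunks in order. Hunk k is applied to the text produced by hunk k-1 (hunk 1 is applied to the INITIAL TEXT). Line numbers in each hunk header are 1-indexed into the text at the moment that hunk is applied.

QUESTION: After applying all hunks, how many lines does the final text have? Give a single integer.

Hunk 1: at line 3 remove [lzdh] add [nxj] -> 11 lines: vpos xkcwo mluy ozr nxj mvrod yto pih jxbho cetmz yxdk
Hunk 2: at line 6 remove [yto,pih,jxbho] add [jgaf] -> 9 lines: vpos xkcwo mluy ozr nxj mvrod jgaf cetmz yxdk
Hunk 3: at line 3 remove [nxj] add [yvo,dnb] -> 10 lines: vpos xkcwo mluy ozr yvo dnb mvrod jgaf cetmz yxdk
Hunk 4: at line 4 remove [dnb,mvrod,jgaf] add [rjktl,dztx,yuikk] -> 10 lines: vpos xkcwo mluy ozr yvo rjktl dztx yuikk cetmz yxdk
Hunk 5: at line 4 remove [yvo,rjktl] add [vanpm,cgok,ijd] -> 11 lines: vpos xkcwo mluy ozr vanpm cgok ijd dztx yuikk cetmz yxdk
Hunk 6: at line 7 remove [yuikk] add [ksmrb,oncrz,hyoc] -> 13 lines: vpos xkcwo mluy ozr vanpm cgok ijd dztx ksmrb oncrz hyoc cetmz yxdk
Hunk 7: at line 7 remove [ksmrb,oncrz,hyoc] add [whfrx] -> 11 lines: vpos xkcwo mluy ozr vanpm cgok ijd dztx whfrx cetmz yxdk
Final line count: 11

Answer: 11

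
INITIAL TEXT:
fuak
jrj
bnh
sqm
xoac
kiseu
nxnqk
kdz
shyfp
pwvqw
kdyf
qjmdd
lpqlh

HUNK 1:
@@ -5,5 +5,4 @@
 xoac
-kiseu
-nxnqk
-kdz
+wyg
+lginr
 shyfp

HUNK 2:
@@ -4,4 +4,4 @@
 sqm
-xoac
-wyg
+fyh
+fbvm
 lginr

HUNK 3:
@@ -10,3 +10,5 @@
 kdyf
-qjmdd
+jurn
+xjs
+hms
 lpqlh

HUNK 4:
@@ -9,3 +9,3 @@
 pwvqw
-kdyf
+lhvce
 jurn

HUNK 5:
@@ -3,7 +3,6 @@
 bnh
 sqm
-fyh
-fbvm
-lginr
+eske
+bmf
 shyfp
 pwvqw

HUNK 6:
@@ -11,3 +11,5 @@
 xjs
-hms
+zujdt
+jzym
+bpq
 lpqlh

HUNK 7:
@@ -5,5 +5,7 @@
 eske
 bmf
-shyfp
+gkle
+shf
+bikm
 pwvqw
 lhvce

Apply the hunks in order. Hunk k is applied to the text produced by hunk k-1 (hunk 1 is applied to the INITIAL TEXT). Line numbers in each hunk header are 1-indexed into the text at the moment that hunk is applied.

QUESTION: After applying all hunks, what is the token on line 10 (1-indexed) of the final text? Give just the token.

Hunk 1: at line 5 remove [kiseu,nxnqk,kdz] add [wyg,lginr] -> 12 lines: fuak jrj bnh sqm xoac wyg lginr shyfp pwvqw kdyf qjmdd lpqlh
Hunk 2: at line 4 remove [xoac,wyg] add [fyh,fbvm] -> 12 lines: fuak jrj bnh sqm fyh fbvm lginr shyfp pwvqw kdyf qjmdd lpqlh
Hunk 3: at line 10 remove [qjmdd] add [jurn,xjs,hms] -> 14 lines: fuak jrj bnh sqm fyh fbvm lginr shyfp pwvqw kdyf jurn xjs hms lpqlh
Hunk 4: at line 9 remove [kdyf] add [lhvce] -> 14 lines: fuak jrj bnh sqm fyh fbvm lginr shyfp pwvqw lhvce jurn xjs hms lpqlh
Hunk 5: at line 3 remove [fyh,fbvm,lginr] add [eske,bmf] -> 13 lines: fuak jrj bnh sqm eske bmf shyfp pwvqw lhvce jurn xjs hms lpqlh
Hunk 6: at line 11 remove [hms] add [zujdt,jzym,bpq] -> 15 lines: fuak jrj bnh sqm eske bmf shyfp pwvqw lhvce jurn xjs zujdt jzym bpq lpqlh
Hunk 7: at line 5 remove [shyfp] add [gkle,shf,bikm] -> 17 lines: fuak jrj bnh sqm eske bmf gkle shf bikm pwvqw lhvce jurn xjs zujdt jzym bpq lpqlh
Final line 10: pwvqw

Answer: pwvqw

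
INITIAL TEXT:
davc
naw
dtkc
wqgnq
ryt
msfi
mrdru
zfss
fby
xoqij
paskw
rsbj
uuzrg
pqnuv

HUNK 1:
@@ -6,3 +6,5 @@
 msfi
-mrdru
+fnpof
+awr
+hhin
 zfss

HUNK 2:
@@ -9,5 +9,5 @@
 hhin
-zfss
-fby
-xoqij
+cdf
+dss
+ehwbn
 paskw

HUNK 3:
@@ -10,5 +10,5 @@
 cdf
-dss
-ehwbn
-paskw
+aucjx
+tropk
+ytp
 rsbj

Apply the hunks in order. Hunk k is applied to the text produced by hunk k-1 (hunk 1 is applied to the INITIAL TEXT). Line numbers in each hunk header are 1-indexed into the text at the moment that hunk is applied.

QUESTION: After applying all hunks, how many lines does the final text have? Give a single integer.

Answer: 16

Derivation:
Hunk 1: at line 6 remove [mrdru] add [fnpof,awr,hhin] -> 16 lines: davc naw dtkc wqgnq ryt msfi fnpof awr hhin zfss fby xoqij paskw rsbj uuzrg pqnuv
Hunk 2: at line 9 remove [zfss,fby,xoqij] add [cdf,dss,ehwbn] -> 16 lines: davc naw dtkc wqgnq ryt msfi fnpof awr hhin cdf dss ehwbn paskw rsbj uuzrg pqnuv
Hunk 3: at line 10 remove [dss,ehwbn,paskw] add [aucjx,tropk,ytp] -> 16 lines: davc naw dtkc wqgnq ryt msfi fnpof awr hhin cdf aucjx tropk ytp rsbj uuzrg pqnuv
Final line count: 16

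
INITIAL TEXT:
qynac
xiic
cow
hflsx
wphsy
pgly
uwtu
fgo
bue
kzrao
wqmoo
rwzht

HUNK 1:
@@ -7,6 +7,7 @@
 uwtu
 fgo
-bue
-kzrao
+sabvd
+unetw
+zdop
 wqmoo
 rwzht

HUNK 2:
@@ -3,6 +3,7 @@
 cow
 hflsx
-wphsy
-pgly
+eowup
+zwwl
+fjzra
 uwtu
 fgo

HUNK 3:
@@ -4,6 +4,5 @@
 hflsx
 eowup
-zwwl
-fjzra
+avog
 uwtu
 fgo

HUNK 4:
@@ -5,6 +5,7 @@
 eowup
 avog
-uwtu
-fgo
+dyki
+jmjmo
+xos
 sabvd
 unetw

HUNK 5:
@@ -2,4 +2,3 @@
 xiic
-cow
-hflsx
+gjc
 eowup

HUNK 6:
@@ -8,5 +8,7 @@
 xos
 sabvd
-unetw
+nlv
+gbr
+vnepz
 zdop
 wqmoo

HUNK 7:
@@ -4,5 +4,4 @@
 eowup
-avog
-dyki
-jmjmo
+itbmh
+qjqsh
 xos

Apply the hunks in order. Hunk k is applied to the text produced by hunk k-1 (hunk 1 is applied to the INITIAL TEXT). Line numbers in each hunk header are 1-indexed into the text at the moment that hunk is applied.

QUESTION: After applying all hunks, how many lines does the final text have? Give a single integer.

Answer: 14

Derivation:
Hunk 1: at line 7 remove [bue,kzrao] add [sabvd,unetw,zdop] -> 13 lines: qynac xiic cow hflsx wphsy pgly uwtu fgo sabvd unetw zdop wqmoo rwzht
Hunk 2: at line 3 remove [wphsy,pgly] add [eowup,zwwl,fjzra] -> 14 lines: qynac xiic cow hflsx eowup zwwl fjzra uwtu fgo sabvd unetw zdop wqmoo rwzht
Hunk 3: at line 4 remove [zwwl,fjzra] add [avog] -> 13 lines: qynac xiic cow hflsx eowup avog uwtu fgo sabvd unetw zdop wqmoo rwzht
Hunk 4: at line 5 remove [uwtu,fgo] add [dyki,jmjmo,xos] -> 14 lines: qynac xiic cow hflsx eowup avog dyki jmjmo xos sabvd unetw zdop wqmoo rwzht
Hunk 5: at line 2 remove [cow,hflsx] add [gjc] -> 13 lines: qynac xiic gjc eowup avog dyki jmjmo xos sabvd unetw zdop wqmoo rwzht
Hunk 6: at line 8 remove [unetw] add [nlv,gbr,vnepz] -> 15 lines: qynac xiic gjc eowup avog dyki jmjmo xos sabvd nlv gbr vnepz zdop wqmoo rwzht
Hunk 7: at line 4 remove [avog,dyki,jmjmo] add [itbmh,qjqsh] -> 14 lines: qynac xiic gjc eowup itbmh qjqsh xos sabvd nlv gbr vnepz zdop wqmoo rwzht
Final line count: 14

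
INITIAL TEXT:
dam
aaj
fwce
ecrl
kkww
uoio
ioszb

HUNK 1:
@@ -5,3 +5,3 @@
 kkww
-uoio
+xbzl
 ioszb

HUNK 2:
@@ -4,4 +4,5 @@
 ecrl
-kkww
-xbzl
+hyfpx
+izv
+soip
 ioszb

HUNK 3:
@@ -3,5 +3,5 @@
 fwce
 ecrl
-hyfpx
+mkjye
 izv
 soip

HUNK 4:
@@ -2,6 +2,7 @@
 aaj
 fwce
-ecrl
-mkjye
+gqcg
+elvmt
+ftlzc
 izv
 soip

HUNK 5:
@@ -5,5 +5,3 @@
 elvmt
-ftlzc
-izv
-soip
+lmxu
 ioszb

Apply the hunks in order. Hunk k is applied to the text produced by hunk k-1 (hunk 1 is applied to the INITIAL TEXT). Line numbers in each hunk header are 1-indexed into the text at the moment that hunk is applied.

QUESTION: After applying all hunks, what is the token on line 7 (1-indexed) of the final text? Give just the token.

Answer: ioszb

Derivation:
Hunk 1: at line 5 remove [uoio] add [xbzl] -> 7 lines: dam aaj fwce ecrl kkww xbzl ioszb
Hunk 2: at line 4 remove [kkww,xbzl] add [hyfpx,izv,soip] -> 8 lines: dam aaj fwce ecrl hyfpx izv soip ioszb
Hunk 3: at line 3 remove [hyfpx] add [mkjye] -> 8 lines: dam aaj fwce ecrl mkjye izv soip ioszb
Hunk 4: at line 2 remove [ecrl,mkjye] add [gqcg,elvmt,ftlzc] -> 9 lines: dam aaj fwce gqcg elvmt ftlzc izv soip ioszb
Hunk 5: at line 5 remove [ftlzc,izv,soip] add [lmxu] -> 7 lines: dam aaj fwce gqcg elvmt lmxu ioszb
Final line 7: ioszb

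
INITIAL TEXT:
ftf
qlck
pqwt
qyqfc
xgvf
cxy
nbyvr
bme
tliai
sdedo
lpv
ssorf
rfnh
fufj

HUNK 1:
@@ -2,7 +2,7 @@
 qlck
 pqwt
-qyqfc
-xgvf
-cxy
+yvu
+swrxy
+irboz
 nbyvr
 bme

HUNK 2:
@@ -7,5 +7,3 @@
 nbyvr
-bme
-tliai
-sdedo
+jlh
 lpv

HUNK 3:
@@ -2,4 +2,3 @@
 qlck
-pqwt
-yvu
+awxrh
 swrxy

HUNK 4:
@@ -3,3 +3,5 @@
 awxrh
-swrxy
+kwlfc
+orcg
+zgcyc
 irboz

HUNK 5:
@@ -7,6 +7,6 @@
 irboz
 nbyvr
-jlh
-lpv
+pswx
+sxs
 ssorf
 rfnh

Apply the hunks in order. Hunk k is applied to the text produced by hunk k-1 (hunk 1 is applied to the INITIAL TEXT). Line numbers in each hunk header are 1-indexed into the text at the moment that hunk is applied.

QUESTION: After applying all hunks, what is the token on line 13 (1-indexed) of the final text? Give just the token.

Answer: fufj

Derivation:
Hunk 1: at line 2 remove [qyqfc,xgvf,cxy] add [yvu,swrxy,irboz] -> 14 lines: ftf qlck pqwt yvu swrxy irboz nbyvr bme tliai sdedo lpv ssorf rfnh fufj
Hunk 2: at line 7 remove [bme,tliai,sdedo] add [jlh] -> 12 lines: ftf qlck pqwt yvu swrxy irboz nbyvr jlh lpv ssorf rfnh fufj
Hunk 3: at line 2 remove [pqwt,yvu] add [awxrh] -> 11 lines: ftf qlck awxrh swrxy irboz nbyvr jlh lpv ssorf rfnh fufj
Hunk 4: at line 3 remove [swrxy] add [kwlfc,orcg,zgcyc] -> 13 lines: ftf qlck awxrh kwlfc orcg zgcyc irboz nbyvr jlh lpv ssorf rfnh fufj
Hunk 5: at line 7 remove [jlh,lpv] add [pswx,sxs] -> 13 lines: ftf qlck awxrh kwlfc orcg zgcyc irboz nbyvr pswx sxs ssorf rfnh fufj
Final line 13: fufj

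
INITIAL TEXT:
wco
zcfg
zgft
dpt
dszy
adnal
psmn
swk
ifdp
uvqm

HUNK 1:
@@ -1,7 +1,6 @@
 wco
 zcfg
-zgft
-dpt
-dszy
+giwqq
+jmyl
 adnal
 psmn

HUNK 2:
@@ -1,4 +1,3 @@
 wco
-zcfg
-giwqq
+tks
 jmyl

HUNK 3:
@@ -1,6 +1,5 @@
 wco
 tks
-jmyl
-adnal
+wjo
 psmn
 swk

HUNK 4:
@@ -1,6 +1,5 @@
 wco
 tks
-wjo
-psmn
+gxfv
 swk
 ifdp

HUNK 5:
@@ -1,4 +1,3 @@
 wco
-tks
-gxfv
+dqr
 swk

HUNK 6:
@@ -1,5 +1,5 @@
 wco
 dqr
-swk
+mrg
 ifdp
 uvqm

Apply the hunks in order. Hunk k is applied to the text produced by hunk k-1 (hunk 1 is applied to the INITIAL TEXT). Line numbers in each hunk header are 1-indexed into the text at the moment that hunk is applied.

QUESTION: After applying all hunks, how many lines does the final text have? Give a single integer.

Answer: 5

Derivation:
Hunk 1: at line 1 remove [zgft,dpt,dszy] add [giwqq,jmyl] -> 9 lines: wco zcfg giwqq jmyl adnal psmn swk ifdp uvqm
Hunk 2: at line 1 remove [zcfg,giwqq] add [tks] -> 8 lines: wco tks jmyl adnal psmn swk ifdp uvqm
Hunk 3: at line 1 remove [jmyl,adnal] add [wjo] -> 7 lines: wco tks wjo psmn swk ifdp uvqm
Hunk 4: at line 1 remove [wjo,psmn] add [gxfv] -> 6 lines: wco tks gxfv swk ifdp uvqm
Hunk 5: at line 1 remove [tks,gxfv] add [dqr] -> 5 lines: wco dqr swk ifdp uvqm
Hunk 6: at line 1 remove [swk] add [mrg] -> 5 lines: wco dqr mrg ifdp uvqm
Final line count: 5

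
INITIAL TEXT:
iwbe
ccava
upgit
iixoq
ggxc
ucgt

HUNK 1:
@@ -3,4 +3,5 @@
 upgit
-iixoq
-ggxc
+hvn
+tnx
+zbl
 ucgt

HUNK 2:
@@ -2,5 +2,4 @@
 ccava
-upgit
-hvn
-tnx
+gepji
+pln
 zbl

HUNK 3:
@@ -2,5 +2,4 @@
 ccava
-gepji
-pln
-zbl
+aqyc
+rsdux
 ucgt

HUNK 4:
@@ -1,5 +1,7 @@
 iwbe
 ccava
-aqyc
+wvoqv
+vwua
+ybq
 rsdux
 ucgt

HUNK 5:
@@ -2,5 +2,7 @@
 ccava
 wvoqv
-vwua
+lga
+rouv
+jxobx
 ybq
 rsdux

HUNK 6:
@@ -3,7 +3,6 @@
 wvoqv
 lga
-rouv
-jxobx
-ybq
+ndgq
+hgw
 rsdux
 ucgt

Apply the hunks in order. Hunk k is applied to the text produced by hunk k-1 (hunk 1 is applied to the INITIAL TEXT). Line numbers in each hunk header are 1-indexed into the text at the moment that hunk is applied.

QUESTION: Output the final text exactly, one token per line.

Answer: iwbe
ccava
wvoqv
lga
ndgq
hgw
rsdux
ucgt

Derivation:
Hunk 1: at line 3 remove [iixoq,ggxc] add [hvn,tnx,zbl] -> 7 lines: iwbe ccava upgit hvn tnx zbl ucgt
Hunk 2: at line 2 remove [upgit,hvn,tnx] add [gepji,pln] -> 6 lines: iwbe ccava gepji pln zbl ucgt
Hunk 3: at line 2 remove [gepji,pln,zbl] add [aqyc,rsdux] -> 5 lines: iwbe ccava aqyc rsdux ucgt
Hunk 4: at line 1 remove [aqyc] add [wvoqv,vwua,ybq] -> 7 lines: iwbe ccava wvoqv vwua ybq rsdux ucgt
Hunk 5: at line 2 remove [vwua] add [lga,rouv,jxobx] -> 9 lines: iwbe ccava wvoqv lga rouv jxobx ybq rsdux ucgt
Hunk 6: at line 3 remove [rouv,jxobx,ybq] add [ndgq,hgw] -> 8 lines: iwbe ccava wvoqv lga ndgq hgw rsdux ucgt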